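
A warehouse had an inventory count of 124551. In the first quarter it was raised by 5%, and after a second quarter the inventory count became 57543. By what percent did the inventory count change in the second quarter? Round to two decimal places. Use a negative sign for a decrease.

After the first quarter: 124551 × 1.05 = 130778.55.
Second-quarter multiplier: 57543 ÷ 130778.55 ≈ 0.440003.
That is a change of -56.00%.

-56.00%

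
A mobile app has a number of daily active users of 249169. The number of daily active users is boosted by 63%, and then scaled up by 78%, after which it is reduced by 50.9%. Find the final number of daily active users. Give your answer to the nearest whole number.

354963

Each change multiplies by a factor: 1.63 × 1.78 × 0.491 = 1.4245874.
249169 × 1.4245874 = 354963.0178706 ≈ 354963.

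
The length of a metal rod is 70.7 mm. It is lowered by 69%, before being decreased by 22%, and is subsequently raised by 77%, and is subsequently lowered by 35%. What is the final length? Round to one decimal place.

After the 69% decrease: 70.7 × 0.31 = 21.917.
After the 22% decrease: 21.917 × 0.78 = 17.09526.
After the 77% increase: 17.09526 × 1.77 = 30.2586102.
After the 35% decrease: 30.2586102 × 0.65 = 19.66809663 ≈ 19.7.

19.7 mm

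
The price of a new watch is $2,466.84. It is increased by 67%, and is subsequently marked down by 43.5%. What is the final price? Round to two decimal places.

Apply the 67% increase: $2,466.84 × 1.67 = $4119.6228.
After the 43.5% decrease: $4119.6228 × 0.565 = $2327.586882 ≈ $2,327.59.

$2,327.59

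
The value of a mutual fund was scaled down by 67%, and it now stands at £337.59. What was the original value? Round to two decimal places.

The overall multiplier applied was 0.33.
So the original value was £337.59 ÷ 0.33 = £1023.00.

£1023.00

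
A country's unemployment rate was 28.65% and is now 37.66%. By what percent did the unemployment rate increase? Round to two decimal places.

31.45%

The change is 37.66 − 28.65 = 9.01 percentage points.
Relative to the original 28.65%, that is 9.01 ÷ 28.65 ≈ 31.45%.
So the unemployment rate rose by 31.45%.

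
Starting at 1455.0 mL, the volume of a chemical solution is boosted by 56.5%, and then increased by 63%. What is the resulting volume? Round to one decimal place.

3711.6 mL

After the 56.5% increase: 1455.0 × 1.565 = 2277.075.
After the 63% increase: 2277.075 × 1.63 = 3711.63225 ≈ 3711.6.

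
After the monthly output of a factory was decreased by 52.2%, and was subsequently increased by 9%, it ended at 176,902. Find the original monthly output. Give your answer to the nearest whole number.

The overall multiplier applied was 0.478 × 1.09 = 0.52102.
So the original monthly output was 176,902 ÷ 0.52102 ≈ 339,530.

339,530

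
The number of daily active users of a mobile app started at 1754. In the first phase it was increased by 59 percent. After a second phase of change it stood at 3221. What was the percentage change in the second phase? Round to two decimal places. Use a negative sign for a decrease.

After the first phase: 1754 × 1.59 = 2788.86.
Second-phase multiplier: 3221 ÷ 2788.86 ≈ 1.154952.
That is a change of 15.50%.

15.50%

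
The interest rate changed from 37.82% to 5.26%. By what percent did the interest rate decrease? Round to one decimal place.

The change is 5.26 − 37.82 = -32.56 percentage points.
Relative to the original 37.82%, that is -32.56 ÷ 37.82 ≈ -86.1%.
So the interest rate fell by 86.1%.

86.1%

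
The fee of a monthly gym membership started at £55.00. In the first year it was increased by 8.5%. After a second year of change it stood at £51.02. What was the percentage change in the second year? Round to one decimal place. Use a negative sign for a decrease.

After the first year: £55.00 × 1.085 = £59.675.
Second-year multiplier: £51.02 ÷ £59.675 ≈ 0.85496.
That is a change of -14.5%.

-14.5%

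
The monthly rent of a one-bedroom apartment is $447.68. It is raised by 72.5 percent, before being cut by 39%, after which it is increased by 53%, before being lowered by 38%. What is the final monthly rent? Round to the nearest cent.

Each change multiplies by a factor: 1.725 × 0.61 × 1.53 × 0.62 = 0.99816435.
$447.68 × 0.99816435 = $446.858216208 ≈ $446.86.

$446.86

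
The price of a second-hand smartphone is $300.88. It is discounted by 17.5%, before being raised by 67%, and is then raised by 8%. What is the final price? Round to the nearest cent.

Each change multiplies by a factor: 0.825 × 1.67 × 1.08 = 1.48797.
$300.88 × 1.48797 = $447.7004136 ≈ $447.70.

$447.70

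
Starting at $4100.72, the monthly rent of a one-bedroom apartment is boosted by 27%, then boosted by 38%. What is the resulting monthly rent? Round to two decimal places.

$7186.92

Each change multiplies by a factor: 1.27 × 1.38 = 1.7526.
$4100.72 × 1.7526 = $7186.921872 ≈ $7186.92.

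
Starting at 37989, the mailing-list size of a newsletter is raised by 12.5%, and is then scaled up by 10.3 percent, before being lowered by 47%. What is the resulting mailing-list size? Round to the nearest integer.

Apply the 12.5% increase: 37989 × 1.125 = 42737.625.
Apply the 10.3% increase: 42737.625 × 1.103 = 47139.600375.
After the 47% decrease: 47139.600375 × 0.53 = 24983.98819875 ≈ 24984.

24984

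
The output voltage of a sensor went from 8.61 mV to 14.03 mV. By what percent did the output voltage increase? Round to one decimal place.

Change: 14.03 − 8.61 = 5.42.
Relative to the original: 5.42 ÷ 8.61 ≈ 63.0%.
So the output voltage increased by 63.0%.

63.0%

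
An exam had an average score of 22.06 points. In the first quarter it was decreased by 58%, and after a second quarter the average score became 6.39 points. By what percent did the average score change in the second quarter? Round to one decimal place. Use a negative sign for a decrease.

-31.0%

After the first quarter: 22.06 × 0.42 = 9.2652.
Second-quarter multiplier: 6.39 ÷ 9.2652 ≈ 0.68968.
That is a change of -31.0%.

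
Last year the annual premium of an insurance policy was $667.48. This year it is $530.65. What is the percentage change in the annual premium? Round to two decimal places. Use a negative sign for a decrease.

Change: $530.65 − $667.48 = -$136.83.
Relative to the original: -$136.83 ÷ $667.48 ≈ -20.50%.

-20.50%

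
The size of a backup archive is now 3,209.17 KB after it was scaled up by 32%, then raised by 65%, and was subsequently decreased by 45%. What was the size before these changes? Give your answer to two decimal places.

The overall multiplier applied was 1.32 × 1.65 × 0.55 = 1.1979.
So the original size was 3,209.17 ÷ 1.1979 ≈ 2,679.00 KB.

2,679.00 KB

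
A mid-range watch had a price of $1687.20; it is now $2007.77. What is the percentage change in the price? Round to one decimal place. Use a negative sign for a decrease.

19.0%

Change: $2007.77 − $1687.20 = $320.57.
Relative to the original: $320.57 ÷ $1687.20 ≈ 19.0%.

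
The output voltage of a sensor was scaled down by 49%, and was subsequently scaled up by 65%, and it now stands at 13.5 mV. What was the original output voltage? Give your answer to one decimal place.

16.0 mV

Undoing the 65% increase: 13.5 ÷ 1.65 ≈ 8.181818.
Undoing the 49% decrease: 8.181818 ÷ 0.51 ≈ 16.0 mV.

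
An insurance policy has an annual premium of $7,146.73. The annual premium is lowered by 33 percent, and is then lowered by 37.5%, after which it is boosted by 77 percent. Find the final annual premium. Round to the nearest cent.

$5,297.07

Each change multiplies by a factor: 0.67 × 0.625 × 1.77 = 0.7411875.
$7,146.73 × 0.7411875 = $5297.066941875 ≈ $5,297.07.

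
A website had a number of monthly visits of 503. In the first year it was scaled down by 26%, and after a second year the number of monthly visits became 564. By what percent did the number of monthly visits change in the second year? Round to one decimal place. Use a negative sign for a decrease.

After the first year: 503 × 0.74 = 372.22.
Second-year multiplier: 564 ÷ 372.22 ≈ 1.51523.
That is a change of 51.5%.

51.5%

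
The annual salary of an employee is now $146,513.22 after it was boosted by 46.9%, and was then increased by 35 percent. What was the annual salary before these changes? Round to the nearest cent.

The overall multiplier applied was 1.469 × 1.35 = 1.98315.
So the original annual salary was $146,513.22 ÷ 1.98315 ≈ $73,879.04.

$73,879.04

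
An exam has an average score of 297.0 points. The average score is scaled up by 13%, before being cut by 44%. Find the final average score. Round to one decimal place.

Each change multiplies by a factor: 1.13 × 0.56 = 0.6328.
297.0 × 0.6328 = 187.9416 ≈ 187.9.

187.9 points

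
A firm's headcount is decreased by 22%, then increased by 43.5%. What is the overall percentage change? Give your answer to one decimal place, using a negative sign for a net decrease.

11.9%

A 22% decrease multiplies by 0.78.
Then a 43.5% increase: 0.78 × 1.435 = 1.1193.
Overall factor 1.1193, i.e. 11.9%.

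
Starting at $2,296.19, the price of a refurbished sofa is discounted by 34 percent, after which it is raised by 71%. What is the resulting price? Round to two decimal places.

After the 34% decrease: $2,296.19 × 0.66 = $1515.4854.
After the 71% increase: $1515.4854 × 1.71 = $2591.480034 ≈ $2,591.48.

$2,591.48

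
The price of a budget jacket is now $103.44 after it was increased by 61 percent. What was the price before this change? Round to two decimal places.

The overall multiplier applied was 1.61.
So the original price was $103.44 ÷ 1.61 ≈ $64.25.

$64.25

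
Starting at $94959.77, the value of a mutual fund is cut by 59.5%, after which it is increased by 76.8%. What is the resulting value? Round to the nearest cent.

Apply the 59.5% decrease: $94959.77 × 0.405 = $38458.70685.
Apply the 76.8% increase: $38458.70685 × 1.768 = $67994.9937108 ≈ $67994.99.

$67994.99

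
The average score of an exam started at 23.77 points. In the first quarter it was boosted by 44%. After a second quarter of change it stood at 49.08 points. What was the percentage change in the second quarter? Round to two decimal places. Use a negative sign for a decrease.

43.39%

After the first quarter: 23.77 × 1.44 = 34.2288.
Second-quarter multiplier: 49.08 ÷ 34.2288 ≈ 1.43388.
That is a change of 43.39%.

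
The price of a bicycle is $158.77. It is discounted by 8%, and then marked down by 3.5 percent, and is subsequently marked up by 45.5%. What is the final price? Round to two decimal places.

Apply the 8% decrease: $158.77 × 0.92 = $146.0684.
3.5% decrease: $146.0684 × 0.965 = $140.956006.
Apply the 45.5% increase: $140.956006 × 1.455 = $205.09098873 ≈ $205.09.

$205.09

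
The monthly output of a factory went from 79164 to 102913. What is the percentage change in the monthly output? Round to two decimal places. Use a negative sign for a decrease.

Change: 102913 − 79164 = 23749.
Relative to the original: 23749 ÷ 79164 ≈ 30.00%.

30.00%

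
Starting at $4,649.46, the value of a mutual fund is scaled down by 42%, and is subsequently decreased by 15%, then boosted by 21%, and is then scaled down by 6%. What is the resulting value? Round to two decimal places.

$2,607.13

Each change multiplies by a factor: 0.58 × 0.85 × 1.21 × 0.94 = 0.5607382.
$4,649.46 × 0.5607382 = $2607.129831372 ≈ $2,607.13.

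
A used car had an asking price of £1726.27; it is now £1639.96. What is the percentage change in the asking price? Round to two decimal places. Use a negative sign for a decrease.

Change: £1639.96 − £1726.27 = -£86.31.
Relative to the original: -£86.31 ÷ £1726.27 ≈ -5.00%.

-5.00%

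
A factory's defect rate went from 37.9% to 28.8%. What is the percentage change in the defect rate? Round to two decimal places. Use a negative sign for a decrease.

The change is 28.8 − 37.9 = -9.1 percentage points.
Relative to the original 37.9%, that is -9.1 ÷ 37.9 ≈ -24.01%.

-24.01%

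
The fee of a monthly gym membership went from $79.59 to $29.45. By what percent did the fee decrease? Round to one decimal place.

Change: $29.45 − $79.59 = -$50.14.
Relative to the original: -$50.14 ÷ $79.59 ≈ -63.0%.
So the fee decreased by 63.0%.

63.0%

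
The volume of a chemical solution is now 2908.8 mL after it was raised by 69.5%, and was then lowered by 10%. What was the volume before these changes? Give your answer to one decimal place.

1906.8 mL

Undoing the 10% decrease: 2908.8 ÷ 0.9 = 3232.
Undoing the 69.5% increase: 3232 ÷ 1.695 ≈ 1906.8 mL.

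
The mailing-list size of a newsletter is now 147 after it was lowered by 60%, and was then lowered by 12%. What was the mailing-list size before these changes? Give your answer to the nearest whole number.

418

The overall multiplier applied was 0.4 × 0.88 = 0.352.
So the original mailing-list size was 147 ÷ 0.352 ≈ 418.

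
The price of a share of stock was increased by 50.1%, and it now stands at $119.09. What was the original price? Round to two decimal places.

$79.34

The overall multiplier applied was 1.501.
So the original price was $119.09 ÷ 1.501 ≈ $79.34.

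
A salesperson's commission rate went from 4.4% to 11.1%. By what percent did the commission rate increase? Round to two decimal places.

The change is 11.1 − 4.4 = 6.7 percentage points.
Relative to the original 4.4%, that is 6.7 ÷ 4.4 ≈ 152.27%.
So the commission rate rose by 152.27%.

152.27%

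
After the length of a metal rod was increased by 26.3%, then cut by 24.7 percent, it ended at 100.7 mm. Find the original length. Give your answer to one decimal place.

105.9 mm

Undoing the 24.7% decrease: 100.7 ÷ 0.753 ≈ 133.73174.
Undoing the 26.3% increase: 133.73174 ÷ 1.263 ≈ 105.9 mm.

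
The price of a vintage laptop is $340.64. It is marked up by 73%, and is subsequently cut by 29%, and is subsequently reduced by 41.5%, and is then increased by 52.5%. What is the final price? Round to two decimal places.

$373.27

Apply the 73% increase: $340.64 × 1.73 = $589.3072.
After the 29% decrease: $589.3072 × 0.71 = $418.408112.
After the 41.5% decrease: $418.408112 × 0.585 = $244.76874552.
Apply the 52.5% increase: $244.76874552 × 1.525 = $373.272336918 ≈ $373.27.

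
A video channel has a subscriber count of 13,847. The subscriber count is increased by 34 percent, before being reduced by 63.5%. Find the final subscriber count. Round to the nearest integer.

Each change multiplies by a factor: 1.34 × 0.365 = 0.4891.
13,847 × 0.4891 = 6772.5677 ≈ 6,773.

6,773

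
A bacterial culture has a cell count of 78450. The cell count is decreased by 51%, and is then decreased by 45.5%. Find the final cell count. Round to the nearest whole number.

After the 51% decrease: 78450 × 0.49 = 38440.5.
After the 45.5% decrease: 38440.5 × 0.545 = 20950.0725 ≈ 20950.

20950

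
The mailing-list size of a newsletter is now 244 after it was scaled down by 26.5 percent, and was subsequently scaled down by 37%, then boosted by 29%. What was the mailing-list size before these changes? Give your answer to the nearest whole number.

408

Undoing the 29% increase: 244 ÷ 1.29 ≈ 189.147287.
Undoing the 37% decrease: 189.147287 ÷ 0.63 ≈ 300.233789.
Undoing the 26.5% decrease: 300.233789 ÷ 0.735 ≈ 408.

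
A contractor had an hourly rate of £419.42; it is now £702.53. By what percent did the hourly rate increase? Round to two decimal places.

67.50%

Change: £702.53 − £419.42 = £283.11.
Relative to the original: £283.11 ÷ £419.42 ≈ 67.50%.
So the hourly rate increased by 67.50%.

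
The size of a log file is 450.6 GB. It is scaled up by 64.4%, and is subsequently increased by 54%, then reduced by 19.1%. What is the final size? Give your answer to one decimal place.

Each change multiplies by a factor: 1.644 × 1.54 × 0.809 = 2.04819384.
450.6 × 2.04819384 = 922.916144304 ≈ 922.9.

922.9 GB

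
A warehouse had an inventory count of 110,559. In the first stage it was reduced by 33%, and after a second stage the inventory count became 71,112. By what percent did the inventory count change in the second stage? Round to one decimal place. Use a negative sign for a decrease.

After the first stage: 110,559 × 0.67 = 74074.53.
Second-stage multiplier: 71,112 ÷ 74074.53 ≈ 0.96001.
That is a change of -4.0%.

-4.0%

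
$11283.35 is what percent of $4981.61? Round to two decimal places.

$11283.35 ÷ $4981.61 ≈ 226.50%.

226.50%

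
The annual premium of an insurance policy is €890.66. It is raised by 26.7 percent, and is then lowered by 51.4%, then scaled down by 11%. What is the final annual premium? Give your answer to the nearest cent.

€488.11

Each change multiplies by a factor: 1.267 × 0.486 × 0.89 = 0.54802818.
€890.66 × 0.54802818 = €488.1067787988 ≈ €488.11.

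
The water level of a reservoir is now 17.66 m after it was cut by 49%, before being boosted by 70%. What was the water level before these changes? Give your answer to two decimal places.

The overall multiplier applied was 0.51 × 1.7 = 0.867.
So the original water level was 17.66 ÷ 0.867 ≈ 20.37 m.

20.37 m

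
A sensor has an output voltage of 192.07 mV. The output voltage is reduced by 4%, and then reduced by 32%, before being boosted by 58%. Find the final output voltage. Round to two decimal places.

198.11 mV

After the 4% decrease: 192.07 × 0.96 = 184.3872.
After the 32% decrease: 184.3872 × 0.68 = 125.383296.
58% increase: 125.383296 × 1.58 = 198.10560768 ≈ 198.11.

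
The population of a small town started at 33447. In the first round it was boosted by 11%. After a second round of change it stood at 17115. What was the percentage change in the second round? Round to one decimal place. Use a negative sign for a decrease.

-53.9%

After the first round: 33447 × 1.11 = 37126.17.
Second-round multiplier: 17115 ÷ 37126.17 ≈ 0.461.
That is a change of -53.9%.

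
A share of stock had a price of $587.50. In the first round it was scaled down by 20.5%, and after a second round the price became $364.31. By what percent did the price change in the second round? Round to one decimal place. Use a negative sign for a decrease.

After the first round: $587.50 × 0.795 = $467.0625.
Second-round multiplier: $364.31 ÷ $467.0625 ≈ 0.78.
That is a change of -22.0%.

-22.0%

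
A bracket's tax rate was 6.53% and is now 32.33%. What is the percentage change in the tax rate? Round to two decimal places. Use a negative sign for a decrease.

395.10%

The change is 32.33 − 6.53 = 25.80 percentage points.
Relative to the original 6.53%, that is 25.80 ÷ 6.53 ≈ 395.10%.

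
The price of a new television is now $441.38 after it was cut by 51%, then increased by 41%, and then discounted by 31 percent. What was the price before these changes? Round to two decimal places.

$925.87

The overall multiplier applied was 0.49 × 1.41 × 0.69 = 0.476721.
So the original price was $441.38 ÷ 0.476721 ≈ $925.87.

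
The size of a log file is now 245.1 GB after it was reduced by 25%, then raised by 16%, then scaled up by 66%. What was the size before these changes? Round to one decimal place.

169.7 GB

Undoing the 66% increase: 245.1 ÷ 1.66 ≈ 147.650602.
Undoing the 16% increase: 147.650602 ÷ 1.16 ≈ 127.285002.
Undoing the 25% decrease: 127.285002 ÷ 0.75 ≈ 169.7 GB.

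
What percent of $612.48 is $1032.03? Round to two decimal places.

$1032.03 ÷ $612.48 ≈ 168.50%.

168.50%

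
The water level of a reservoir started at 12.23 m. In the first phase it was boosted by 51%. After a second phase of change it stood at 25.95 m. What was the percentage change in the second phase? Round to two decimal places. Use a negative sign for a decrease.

40.52%

After the first phase: 12.23 × 1.51 = 18.4673.
Second-phase multiplier: 25.95 ÷ 18.4673 ≈ 1.405186.
That is a change of 40.52%.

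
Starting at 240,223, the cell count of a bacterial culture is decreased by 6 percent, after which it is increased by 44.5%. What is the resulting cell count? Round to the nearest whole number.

326,295

Each change multiplies by a factor: 0.94 × 1.445 = 1.3583.
240,223 × 1.3583 = 326294.9009 ≈ 326,295.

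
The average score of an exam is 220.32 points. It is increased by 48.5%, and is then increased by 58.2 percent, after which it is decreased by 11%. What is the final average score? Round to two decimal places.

Each change multiplies by a factor: 1.485 × 1.582 × 0.89 = 2.0908503.
220.32 × 2.0908503 = 460.656138096 ≈ 460.66.

460.66 points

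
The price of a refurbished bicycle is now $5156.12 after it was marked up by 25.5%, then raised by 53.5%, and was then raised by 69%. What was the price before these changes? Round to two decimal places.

$1583.74

The overall multiplier applied was 1.255 × 1.535 × 1.69 = 3.25565825.
So the original price was $5156.12 ÷ 3.25565825 ≈ $1583.74.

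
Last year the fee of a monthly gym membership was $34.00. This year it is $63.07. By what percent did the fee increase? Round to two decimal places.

85.50%

Change: $63.07 − $34.00 = $29.07.
Relative to the original: $29.07 ÷ $34.00 = 85.50%.
So the fee increased by 85.50%.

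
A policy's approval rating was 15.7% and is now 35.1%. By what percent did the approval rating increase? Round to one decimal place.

123.6%

The change is 35.1 − 15.7 = 19.4 percentage points.
Relative to the original 15.7%, that is 19.4 ÷ 15.7 ≈ 123.6%.
So the approval rating rose by 123.6%.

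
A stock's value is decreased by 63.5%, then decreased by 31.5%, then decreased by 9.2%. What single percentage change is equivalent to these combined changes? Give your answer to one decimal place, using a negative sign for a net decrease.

The combined multiplier is 0.365 × 0.685 × 0.908 = 0.2270227.
That corresponds to a decrease of 77.3%.

-77.3%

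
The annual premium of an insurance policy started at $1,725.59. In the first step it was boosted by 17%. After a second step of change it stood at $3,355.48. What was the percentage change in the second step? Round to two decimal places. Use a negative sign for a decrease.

After the first step: $1,725.59 × 1.17 = $2018.9403.
Second-step multiplier: $3,355.48 ÷ $2018.9403 ≈ 1.662001.
That is a change of 66.20%.

66.20%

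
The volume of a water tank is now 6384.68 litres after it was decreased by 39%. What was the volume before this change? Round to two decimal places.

The overall multiplier applied was 0.61.
So the original volume was 6384.68 ÷ 0.61 ≈ 10466.69 litres.

10466.69 litres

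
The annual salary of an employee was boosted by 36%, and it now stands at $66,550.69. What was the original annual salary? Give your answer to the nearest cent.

$48,934.33

The overall multiplier applied was 1.36.
So the original annual salary was $66,550.69 ÷ 1.36 ≈ $48,934.33.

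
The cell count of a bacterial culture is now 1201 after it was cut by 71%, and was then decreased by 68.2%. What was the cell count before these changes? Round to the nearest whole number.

The overall multiplier applied was 0.29 × 0.318 = 0.09222.
So the original cell count was 1201 ÷ 0.09222 ≈ 13023.

13023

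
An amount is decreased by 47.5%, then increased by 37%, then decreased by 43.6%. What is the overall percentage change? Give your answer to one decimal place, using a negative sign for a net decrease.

-59.4%

A 47.5% decrease multiplies by 0.525.
Then a 37% increase: 0.525 × 1.37 = 0.71925.
Then a 43.6% decrease: 0.71925 × 0.564 = 0.405657.
Overall factor 0.405657, i.e. -59.4%.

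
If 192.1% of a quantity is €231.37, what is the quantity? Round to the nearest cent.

€231.37 ÷ 1.921 ≈ €120.44.

€120.44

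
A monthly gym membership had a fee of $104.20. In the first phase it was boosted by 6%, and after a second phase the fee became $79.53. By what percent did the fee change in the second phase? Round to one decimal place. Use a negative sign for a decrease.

After the first phase: $104.20 × 1.06 = $110.452.
Second-phase multiplier: $79.53 ÷ $110.452 ≈ 0.72004.
That is a change of -28.0%.

-28.0%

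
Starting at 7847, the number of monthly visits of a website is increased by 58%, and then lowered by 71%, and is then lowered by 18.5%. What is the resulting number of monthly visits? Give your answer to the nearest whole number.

58% increase: 7847 × 1.58 = 12398.26.
After the 71% decrease: 12398.26 × 0.29 = 3595.4954.
After the 18.5% decrease: 3595.4954 × 0.815 = 2930.328751 ≈ 2930.

2930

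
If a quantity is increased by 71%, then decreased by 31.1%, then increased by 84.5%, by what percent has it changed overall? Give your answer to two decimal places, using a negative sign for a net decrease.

117.38%

A 71% increase multiplies by 1.71.
Then a 31.1% decrease: 1.71 × 0.689 = 1.17819.
Then an 84.5% increase: 1.17819 × 1.845 = 2.17376055.
Overall factor 2.17376055, i.e. 117.38%.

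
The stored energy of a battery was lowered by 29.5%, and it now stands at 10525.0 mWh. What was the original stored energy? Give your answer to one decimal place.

The overall multiplier applied was 0.705.
So the original stored energy was 10525.0 ÷ 0.705 ≈ 14929.1 mWh.

14929.1 mWh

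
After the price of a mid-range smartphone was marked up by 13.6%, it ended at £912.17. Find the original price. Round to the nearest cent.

The overall multiplier applied was 1.136.
So the original price was £912.17 ÷ 1.136 ≈ £802.97.

£802.97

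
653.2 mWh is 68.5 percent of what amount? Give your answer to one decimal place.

953.6 mWh

653.2 mWh ÷ 0.685 ≈ 953.6 mWh.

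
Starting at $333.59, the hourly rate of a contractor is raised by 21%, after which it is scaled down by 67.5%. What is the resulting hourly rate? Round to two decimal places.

$131.18

Apply the 21% increase: $333.59 × 1.21 = $403.6439.
67.5% decrease: $403.6439 × 0.325 = $131.1842675 ≈ $131.18.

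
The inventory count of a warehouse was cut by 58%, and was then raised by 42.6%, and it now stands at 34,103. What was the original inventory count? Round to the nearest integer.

56,941

Undoing the 42.6% increase: 34,103 ÷ 1.426 ≈ 23915.147265.
Undoing the 58% decrease: 23915.147265 ÷ 0.42 ≈ 56,941.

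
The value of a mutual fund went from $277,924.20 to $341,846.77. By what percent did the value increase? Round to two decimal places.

Change: $341,846.77 − $277,924.20 = $63,922.57.
Relative to the original: $63,922.57 ÷ $277,924.20 ≈ 23.00%.
So the value increased by 23.00%.

23.00%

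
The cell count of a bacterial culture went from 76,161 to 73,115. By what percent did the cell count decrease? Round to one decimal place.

Change: 73,115 − 76,161 = -3,046.
Relative to the original: -3,046 ÷ 76,161 ≈ -4.0%.
So the cell count decreased by 4.0%.

4.0%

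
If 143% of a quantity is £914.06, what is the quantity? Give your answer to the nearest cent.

£639.20

£914.06 ÷ 1.43 ≈ £639.20.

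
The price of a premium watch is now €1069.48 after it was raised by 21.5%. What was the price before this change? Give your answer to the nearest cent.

The overall multiplier applied was 1.215.
So the original price was €1069.48 ÷ 1.215 ≈ €880.23.

€880.23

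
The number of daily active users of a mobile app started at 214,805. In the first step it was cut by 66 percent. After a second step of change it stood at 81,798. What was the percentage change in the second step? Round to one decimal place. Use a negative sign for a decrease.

After the first step: 214,805 × 0.34 = 73033.7.
Second-step multiplier: 81,798 ÷ 73033.7 ≈ 1.12.
That is a change of 12.0%.

12.0%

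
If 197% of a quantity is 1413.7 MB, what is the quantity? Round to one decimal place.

717.6 MB

1413.7 MB ÷ 1.97 ≈ 717.6 MB.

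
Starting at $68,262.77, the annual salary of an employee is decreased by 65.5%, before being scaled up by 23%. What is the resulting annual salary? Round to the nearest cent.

$28,967.31

Each change multiplies by a factor: 0.345 × 1.23 = 0.42435.
$68,262.77 × 0.42435 = $28967.3064495 ≈ $28,967.31.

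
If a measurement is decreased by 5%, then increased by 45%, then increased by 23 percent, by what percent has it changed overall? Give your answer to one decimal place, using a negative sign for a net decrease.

69.4%

A 5% decrease multiplies by 0.95.
Then a 45% increase: 0.95 × 1.45 = 1.3775.
Then a 23% increase: 1.3775 × 1.23 = 1.694325.
Overall factor 1.694325, i.e. 69.4%.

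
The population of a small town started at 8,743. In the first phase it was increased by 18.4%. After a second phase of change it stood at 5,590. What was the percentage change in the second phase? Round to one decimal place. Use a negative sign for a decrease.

-46.0%

After the first phase: 8,743 × 1.184 = 10351.712.
Second-phase multiplier: 5,590 ÷ 10351.712 ≈ 0.54001.
That is a change of -46.0%.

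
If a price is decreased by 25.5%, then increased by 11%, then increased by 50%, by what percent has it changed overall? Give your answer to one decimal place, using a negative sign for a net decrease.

A 25.5% decrease multiplies by 0.745.
Then an 11% increase: 0.745 × 1.11 = 0.82695.
Then a 50% increase: 0.82695 × 1.5 = 1.240425.
Overall factor 1.240425, i.e. 24.0%.

24.0%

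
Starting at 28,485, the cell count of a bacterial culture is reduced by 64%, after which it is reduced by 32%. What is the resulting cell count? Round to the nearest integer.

Apply the 64% decrease: 28,485 × 0.36 = 10254.6.
Apply the 32% decrease: 10254.6 × 0.68 = 6973.128 ≈ 6,973.

6,973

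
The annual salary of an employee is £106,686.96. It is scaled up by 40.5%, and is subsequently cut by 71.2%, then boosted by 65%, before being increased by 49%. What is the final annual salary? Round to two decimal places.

£106,132.98

Each change multiplies by a factor: 1.405 × 0.288 × 1.65 × 1.49 = 0.99480744.
£106,686.96 × 0.99480744 = £106132.9815589824 ≈ £106,132.98.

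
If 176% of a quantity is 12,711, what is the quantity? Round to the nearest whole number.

7,222

12,711 ÷ 1.76 ≈ 7,222.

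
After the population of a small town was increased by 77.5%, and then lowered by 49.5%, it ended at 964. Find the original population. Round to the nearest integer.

The overall multiplier applied was 1.775 × 0.505 = 0.896375.
So the original population was 964 ÷ 0.896375 ≈ 1,075.

1,075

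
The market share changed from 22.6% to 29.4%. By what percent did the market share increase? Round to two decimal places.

The change is 29.4 − 22.6 = 6.8 percentage points.
Relative to the original 22.6%, that is 6.8 ÷ 22.6 ≈ 30.09%.
So the market share rose by 30.09%.

30.09%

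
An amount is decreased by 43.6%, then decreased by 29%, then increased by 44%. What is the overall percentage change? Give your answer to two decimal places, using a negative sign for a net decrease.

-42.34%

A 43.6% decrease multiplies by 0.564.
Then a 29% decrease: 0.564 × 0.71 = 0.40044.
Then a 44% increase: 0.40044 × 1.44 = 0.5766336.
Overall factor 0.5766336, i.e. -42.34%.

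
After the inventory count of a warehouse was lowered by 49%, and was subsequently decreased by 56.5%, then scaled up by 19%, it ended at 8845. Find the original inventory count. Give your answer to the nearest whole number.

33504

Undoing the 19% increase: 8845 ÷ 1.19 ≈ 7432.773109.
Undoing the 56.5% decrease: 7432.773109 ÷ 0.435 ≈ 17086.834733.
Undoing the 49% decrease: 17086.834733 ÷ 0.51 ≈ 33504.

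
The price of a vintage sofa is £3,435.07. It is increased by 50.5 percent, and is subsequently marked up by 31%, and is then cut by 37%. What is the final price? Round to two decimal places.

Apply the 50.5% increase: £3,435.07 × 1.505 = £5169.78035.
31% increase: £5169.78035 × 1.31 = £6772.4122585.
After the 37% decrease: £6772.4122585 × 0.63 = £4266.619722855 ≈ £4,266.62.

£4,266.62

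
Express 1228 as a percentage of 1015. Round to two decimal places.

120.99%

1228 ÷ 1015 ≈ 120.99%.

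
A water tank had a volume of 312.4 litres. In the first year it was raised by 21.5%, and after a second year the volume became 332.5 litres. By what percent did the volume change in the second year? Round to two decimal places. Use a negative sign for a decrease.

After the first year: 312.4 × 1.215 = 379.566.
Second-year multiplier: 332.5 ÷ 379.566 ≈ 0.876.
That is a change of -12.40%.

-12.40%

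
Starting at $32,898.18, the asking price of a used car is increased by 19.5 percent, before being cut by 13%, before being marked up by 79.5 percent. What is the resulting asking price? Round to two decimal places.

After the 19.5% increase: $32,898.18 × 1.195 = $39313.3251.
Apply the 13% decrease: $39313.3251 × 0.87 = $34202.592837.
After the 79.5% increase: $34202.592837 × 1.795 = $61393.654142415 ≈ $61,393.65.

$61,393.65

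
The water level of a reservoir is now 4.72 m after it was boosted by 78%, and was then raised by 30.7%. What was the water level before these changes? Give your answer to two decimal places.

2.03 m

Undoing the 30.7% increase: 4.72 ÷ 1.307 ≈ 3.611324.
Undoing the 78% increase: 3.611324 ÷ 1.78 ≈ 2.03 m.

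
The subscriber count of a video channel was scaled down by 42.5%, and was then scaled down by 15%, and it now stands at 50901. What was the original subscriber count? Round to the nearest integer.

The overall multiplier applied was 0.575 × 0.85 = 0.48875.
So the original subscriber count was 50901 ÷ 0.48875 ≈ 104145.

104145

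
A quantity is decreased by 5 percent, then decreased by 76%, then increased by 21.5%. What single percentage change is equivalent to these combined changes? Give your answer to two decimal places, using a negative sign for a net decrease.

-72.30%

The combined multiplier is 0.95 × 0.24 × 1.215 = 0.27702.
That corresponds to a decrease of 72.30%.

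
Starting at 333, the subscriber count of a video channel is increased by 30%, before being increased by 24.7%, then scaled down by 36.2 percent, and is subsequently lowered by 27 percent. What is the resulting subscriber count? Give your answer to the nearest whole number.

251

Each change multiplies by a factor: 1.3 × 1.247 × 0.638 × 0.73 = 0.755011114.
333 × 0.755011114 = 251.418700962 ≈ 251.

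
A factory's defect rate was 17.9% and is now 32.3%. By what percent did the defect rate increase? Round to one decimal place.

80.4%

The change is 32.3 − 17.9 = 14.4 percentage points.
Relative to the original 17.9%, that is 14.4 ÷ 17.9 ≈ 80.4%.
So the defect rate rose by 80.4%.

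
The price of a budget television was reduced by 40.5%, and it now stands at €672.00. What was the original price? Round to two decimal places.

€1129.41

The overall multiplier applied was 0.595.
So the original price was €672.00 ÷ 0.595 ≈ €1129.41.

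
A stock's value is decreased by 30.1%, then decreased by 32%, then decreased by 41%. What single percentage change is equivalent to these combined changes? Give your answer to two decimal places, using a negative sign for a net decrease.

-71.96%

A 30.1% decrease multiplies by 0.699.
Then a 32% decrease: 0.699 × 0.68 = 0.47532.
Then a 41% decrease: 0.47532 × 0.59 = 0.2804388.
Overall factor 0.2804388, i.e. -71.96%.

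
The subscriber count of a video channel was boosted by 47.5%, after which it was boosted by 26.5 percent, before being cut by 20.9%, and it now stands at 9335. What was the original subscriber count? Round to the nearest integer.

The overall multiplier applied was 1.475 × 1.265 × 0.791 = 1.475907125.
So the original subscriber count was 9335 ÷ 1.475907125 ≈ 6325.

6325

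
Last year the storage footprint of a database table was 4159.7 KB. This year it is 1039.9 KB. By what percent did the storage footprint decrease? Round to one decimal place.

Change: 1039.9 − 4159.7 = -3119.8.
Relative to the original: -3119.8 ÷ 4159.7 ≈ -75.0%.
So the storage footprint decreased by 75.0%.

75.0%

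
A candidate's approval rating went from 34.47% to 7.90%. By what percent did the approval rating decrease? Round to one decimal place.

77.1%

The change is 7.90 − 34.47 = -26.57 percentage points.
Relative to the original 34.47%, that is -26.57 ÷ 34.47 ≈ -77.1%.
So the approval rating fell by 77.1%.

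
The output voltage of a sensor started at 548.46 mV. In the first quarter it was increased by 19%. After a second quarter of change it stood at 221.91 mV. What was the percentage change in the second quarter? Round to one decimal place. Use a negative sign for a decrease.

After the first quarter: 548.46 × 1.19 = 652.6674.
Second-quarter multiplier: 221.91 ÷ 652.6674 ≈ 0.34.
That is a change of -66.0%.

-66.0%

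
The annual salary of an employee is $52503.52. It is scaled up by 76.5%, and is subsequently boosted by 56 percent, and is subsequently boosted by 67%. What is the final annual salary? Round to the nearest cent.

$241420.53

After the 76.5% increase: $52503.52 × 1.765 = $92668.7128.
56% increase: $92668.7128 × 1.56 = $144563.191968.
After the 67% increase: $144563.191968 × 1.67 = $241420.53058656 ≈ $241420.53.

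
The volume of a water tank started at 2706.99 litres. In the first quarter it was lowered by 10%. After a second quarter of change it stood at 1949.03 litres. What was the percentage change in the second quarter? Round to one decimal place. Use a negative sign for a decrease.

After the first quarter: 2706.99 × 0.9 = 2436.291.
Second-quarter multiplier: 1949.03 ÷ 2436.291 ≈ 0.8.
That is a change of -20.0%.

-20.0%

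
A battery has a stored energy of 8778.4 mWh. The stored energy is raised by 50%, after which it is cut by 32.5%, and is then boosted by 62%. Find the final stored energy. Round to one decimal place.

Each change multiplies by a factor: 1.5 × 0.675 × 1.62 = 1.64025.
8778.4 × 1.64025 = 14398.7706 ≈ 14398.8.

14398.8 mWh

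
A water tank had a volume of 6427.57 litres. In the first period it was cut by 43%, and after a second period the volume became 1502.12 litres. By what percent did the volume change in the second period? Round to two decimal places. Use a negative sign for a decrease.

-59.00%

After the first period: 6427.57 × 0.57 = 3663.7149.
Second-period multiplier: 1502.12 ÷ 3663.7149 ≈ 0.409999.
That is a change of -59.00%.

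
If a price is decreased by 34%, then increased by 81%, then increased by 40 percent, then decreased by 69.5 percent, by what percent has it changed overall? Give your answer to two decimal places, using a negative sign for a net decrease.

A 34% decrease multiplies by 0.66.
Then an 81% increase: 0.66 × 1.81 = 1.1946.
Then a 40% increase: 1.1946 × 1.4 = 1.67244.
Then a 69.5% decrease: 1.67244 × 0.305 = 0.5100942.
Overall factor 0.5100942, i.e. -48.99%.

-48.99%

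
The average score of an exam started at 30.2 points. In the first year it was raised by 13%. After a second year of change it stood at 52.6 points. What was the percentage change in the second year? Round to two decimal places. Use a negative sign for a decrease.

54.13%

After the first year: 30.2 × 1.13 = 34.126.
Second-year multiplier: 52.6 ÷ 34.126 ≈ 1.541347.
That is a change of 54.13%.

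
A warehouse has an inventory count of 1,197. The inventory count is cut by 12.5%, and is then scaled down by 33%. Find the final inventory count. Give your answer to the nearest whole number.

702

Apply the 12.5% decrease: 1,197 × 0.875 = 1047.375.
33% decrease: 1047.375 × 0.67 = 701.74125 ≈ 702.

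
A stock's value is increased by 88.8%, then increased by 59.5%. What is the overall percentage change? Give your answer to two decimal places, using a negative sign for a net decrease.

An 88.8% increase multiplies by 1.888.
Then a 59.5% increase: 1.888 × 1.595 = 3.01136.
Overall factor 3.01136, i.e. 201.14%.

201.14%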